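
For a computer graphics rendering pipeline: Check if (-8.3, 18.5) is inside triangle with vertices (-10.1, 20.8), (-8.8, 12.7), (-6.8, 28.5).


Cross products: AB x AP = 11.59, BC x BP = 3.7, CA x CP = 21.45
All same sign? yes

Yes, inside


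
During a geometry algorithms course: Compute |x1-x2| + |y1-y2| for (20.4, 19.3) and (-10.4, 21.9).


|20.4-(-10.4)| + |19.3-21.9| = 30.8 + 2.6 = 33.4

33.4


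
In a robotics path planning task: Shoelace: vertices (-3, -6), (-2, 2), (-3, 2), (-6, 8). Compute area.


Shoelace sum: ((-3)*2 - (-2)*(-6)) + ((-2)*2 - (-3)*2) + ((-3)*8 - (-6)*2) + ((-6)*(-6) - (-3)*8)
= 32
Area = |32|/2 = 16

16


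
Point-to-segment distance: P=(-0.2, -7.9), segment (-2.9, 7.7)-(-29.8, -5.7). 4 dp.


Project P onto AB: t = 0.151 (clamped to [0,1])
Closest point on segment: (-6.9628, 5.6761)
Distance: 15.1673

15.1673


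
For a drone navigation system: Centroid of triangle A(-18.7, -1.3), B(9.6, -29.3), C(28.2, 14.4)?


Centroid = ((x_A+x_B+x_C)/3, (y_A+y_B+y_C)/3)
= (((-18.7)+9.6+28.2)/3, ((-1.3)+(-29.3)+14.4)/3)
= (6.3667, -5.4)

(6.3667, -5.4)


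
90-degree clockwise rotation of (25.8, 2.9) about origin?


90° CW: (x,y) -> (y, -x)
(25.8,2.9) -> (2.9, -25.8)

(2.9, -25.8)


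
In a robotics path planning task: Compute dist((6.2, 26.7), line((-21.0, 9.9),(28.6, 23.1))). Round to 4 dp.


|cross product| = 474.24
|line direction| = sqrt(2634.4) = 51.3264
Distance = 474.24/sqrt(2634.4) = 9.2397

9.2397


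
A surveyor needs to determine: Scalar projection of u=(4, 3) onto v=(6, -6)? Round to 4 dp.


u.v = 6, |v| = sqrt(72) = 8.4853
Scalar projection = u.v / |v| = 6 / sqrt(72) = 0.7071

0.7071


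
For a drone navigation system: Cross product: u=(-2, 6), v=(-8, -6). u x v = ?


u x v = u_x*v_y - u_y*v_x = (-2)*(-6) - 6*(-8)
= 12 - (-48) = 60

60


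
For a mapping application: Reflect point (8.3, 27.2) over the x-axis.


Reflection over x-axis: (x,y) -> (x,-y)
(8.3, 27.2) -> (8.3, -27.2)

(8.3, -27.2)


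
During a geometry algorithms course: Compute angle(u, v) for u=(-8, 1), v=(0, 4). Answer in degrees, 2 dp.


u.v = 4, |u| = sqrt(65) = 8.0623, |v| = sqrt(16) = 4
cos(theta) = u.v/(|u||v|) = 4/sqrt(1040) = 0.124035
theta = acos(0.124035) = 82.87 degrees

82.87 degrees


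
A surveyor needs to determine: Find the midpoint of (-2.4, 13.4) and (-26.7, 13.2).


M = (((-2.4)+(-26.7))/2, (13.4+13.2)/2)
= (-14.55, 13.3)

(-14.55, 13.3)


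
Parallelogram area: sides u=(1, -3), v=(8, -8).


|u x v| = |1*(-8) - (-3)*8|
= |(-8) - (-24)| = 16

16


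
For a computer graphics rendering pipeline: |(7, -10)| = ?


|u| = sqrt(7^2 + (-10)^2) = sqrt(149) = 12.2066

12.2066


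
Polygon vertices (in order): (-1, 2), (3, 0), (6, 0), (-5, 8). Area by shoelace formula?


Shoelace sum: ((-1)*0 - 3*2) + (3*0 - 6*0) + (6*8 - (-5)*0) + ((-5)*2 - (-1)*8)
= 40
Area = |40|/2 = 20

20


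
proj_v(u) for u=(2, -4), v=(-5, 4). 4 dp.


u.v = -26, |v| = sqrt(41) = 6.4031
Scalar projection = u.v / |v| = -26 / sqrt(41) = -4.0605

-4.0605


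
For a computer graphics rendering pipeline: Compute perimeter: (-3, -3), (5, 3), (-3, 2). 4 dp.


Sides: (-3, -3)->(5, 3): sqrt(100) = 10, (5, 3)->(-3, 2): sqrt(65) = 8.062258, (-3, 2)->(-3, -3): sqrt(25) = 5
Sum = 23.062258
Perimeter = 23.0623

23.0623


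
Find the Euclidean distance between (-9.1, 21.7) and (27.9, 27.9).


dx=37, dy=6.2
d^2 = 37^2 + 6.2^2 = 1407.44
d = sqrt(1407.44) = 37.5159

37.5159


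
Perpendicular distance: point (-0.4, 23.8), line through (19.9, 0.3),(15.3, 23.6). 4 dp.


|cross product| = 364.89
|line direction| = sqrt(564.05) = 23.7497
Distance = 364.89/sqrt(564.05) = 15.364

15.364


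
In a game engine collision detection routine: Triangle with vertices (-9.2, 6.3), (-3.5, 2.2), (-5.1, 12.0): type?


Side lengths squared: AB^2=49.3, BC^2=98.6, CA^2=49.3
Sorted: [49.3, 49.3, 98.6]
By sides: Isosceles, By angles: Right

Isosceles, Right


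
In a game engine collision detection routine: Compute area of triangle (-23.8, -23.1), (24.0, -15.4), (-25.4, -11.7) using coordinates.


Area = |x_A(y_B-y_C) + x_B(y_C-y_A) + x_C(y_A-y_B)|/2
= |88.06 + 273.6 + 195.58|/2
= 557.24/2 = 278.62

278.62


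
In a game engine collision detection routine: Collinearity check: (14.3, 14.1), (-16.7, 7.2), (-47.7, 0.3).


Cross product: ((-16.7)-14.3)*(0.3-14.1) - (7.2-14.1)*((-47.7)-14.3)
= 0

Yes, collinear


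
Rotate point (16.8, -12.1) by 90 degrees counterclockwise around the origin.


90° CCW: (x,y) -> (-y, x)
(16.8,-12.1) -> (12.1, 16.8)

(12.1, 16.8)


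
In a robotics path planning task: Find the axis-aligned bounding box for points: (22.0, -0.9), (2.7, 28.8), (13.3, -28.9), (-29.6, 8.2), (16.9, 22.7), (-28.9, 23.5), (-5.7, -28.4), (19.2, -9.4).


x range: [-29.6, 22]
y range: [-28.9, 28.8]
Bounding box: (-29.6,-28.9) to (22,28.8)

(-29.6,-28.9) to (22,28.8)


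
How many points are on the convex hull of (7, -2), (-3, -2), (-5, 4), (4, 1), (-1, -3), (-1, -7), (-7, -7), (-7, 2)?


Convex hull vertices (CCW): (-7, -7), (-1, -7), (7, -2), (4, 1), (-5, 4), (-7, 2)
Count = 6

6


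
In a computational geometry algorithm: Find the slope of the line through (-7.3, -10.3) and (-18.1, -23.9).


slope = (y2-y1)/(x2-x1) = ((-23.9)-(-10.3))/((-18.1)-(-7.3)) = (-13.6)/(-10.8) = 1.2593

1.2593


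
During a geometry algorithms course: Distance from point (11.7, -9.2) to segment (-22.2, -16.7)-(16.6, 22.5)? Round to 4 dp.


Project P onto AB: t = 0.529 (clamped to [0,1])
Closest point on segment: (-1.674, 4.0376)
Distance: 18.8175

18.8175


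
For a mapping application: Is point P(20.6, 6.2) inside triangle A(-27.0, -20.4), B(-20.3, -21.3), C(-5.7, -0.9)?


Cross products: AB x AP = 221.06, BC x BP = -432.86, CA x CP = 361.62
All same sign? no

No, outside


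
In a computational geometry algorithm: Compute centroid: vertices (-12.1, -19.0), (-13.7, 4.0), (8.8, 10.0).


Centroid = ((x_A+x_B+x_C)/3, (y_A+y_B+y_C)/3)
= (((-12.1)+(-13.7)+8.8)/3, ((-19)+4+10)/3)
= (-5.6667, -1.6667)

(-5.6667, -1.6667)


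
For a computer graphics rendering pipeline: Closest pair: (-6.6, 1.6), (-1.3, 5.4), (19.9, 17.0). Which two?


d(P0,P1) = 6.5215, d(P0,P2) = 30.6498, d(P1,P2) = 24.1661
Closest: P0 and P1

Closest pair: (-6.6, 1.6) and (-1.3, 5.4), distance = 6.5215


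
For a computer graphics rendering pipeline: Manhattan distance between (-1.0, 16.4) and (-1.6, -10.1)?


|(-1)-(-1.6)| + |16.4-(-10.1)| = 0.6 + 26.5 = 27.1

27.1


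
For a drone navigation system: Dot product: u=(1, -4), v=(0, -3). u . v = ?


u . v = u_x*v_x + u_y*v_y = 1*0 + (-4)*(-3)
= 0 + 12 = 12

12


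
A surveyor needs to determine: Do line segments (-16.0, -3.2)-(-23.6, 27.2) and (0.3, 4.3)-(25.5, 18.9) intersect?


Cross products: d1=48.98, d2=926.02, d3=-552.52, d4=-1429.56
d1*d2 < 0 and d3*d4 < 0? no

No, they don't intersect


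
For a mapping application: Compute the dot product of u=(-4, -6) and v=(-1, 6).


u . v = u_x*v_x + u_y*v_y = (-4)*(-1) + (-6)*6
= 4 + (-36) = -32

-32


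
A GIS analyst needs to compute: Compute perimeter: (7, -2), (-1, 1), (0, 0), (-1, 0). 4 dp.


Sides: (7, -2)->(-1, 1): sqrt(73) = 8.544004, (-1, 1)->(0, 0): sqrt(2) = 1.414214, (0, 0)->(-1, 0): sqrt(1) = 1, (-1, 0)->(7, -2): sqrt(68) = 8.246211
Sum = 19.204429
Perimeter = 19.2044

19.2044


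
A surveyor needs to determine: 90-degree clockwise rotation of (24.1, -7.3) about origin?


90° CW: (x,y) -> (y, -x)
(24.1,-7.3) -> (-7.3, -24.1)

(-7.3, -24.1)


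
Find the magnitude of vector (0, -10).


|u| = sqrt(0^2 + (-10)^2) = sqrt(100) = 10

10


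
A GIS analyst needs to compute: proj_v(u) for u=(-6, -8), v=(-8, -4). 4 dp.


u.v = 80, |v| = sqrt(80) = 8.9443
Scalar projection = u.v / |v| = 80 / sqrt(80) = 8.9443

8.9443


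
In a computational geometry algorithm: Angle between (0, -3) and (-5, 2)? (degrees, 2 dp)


u.v = -6, |u| = sqrt(9) = 3, |v| = sqrt(29) = 5.3852
cos(theta) = u.v/(|u||v|) = -6/sqrt(261) = -0.371391
theta = acos(-0.371391) = 111.8 degrees

111.8 degrees


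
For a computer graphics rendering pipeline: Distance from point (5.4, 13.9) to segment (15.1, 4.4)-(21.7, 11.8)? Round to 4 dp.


Project P onto AB: t = 0.0639 (clamped to [0,1])
Closest point on segment: (15.5216, 4.8727)
Distance: 13.5624

13.5624


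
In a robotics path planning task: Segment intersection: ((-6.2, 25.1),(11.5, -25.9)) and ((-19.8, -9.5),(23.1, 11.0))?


Cross products: d1=1205.54, d2=-1345.21, d3=-1306.02, d4=1244.73
d1*d2 < 0 and d3*d4 < 0? yes

Yes, they intersect


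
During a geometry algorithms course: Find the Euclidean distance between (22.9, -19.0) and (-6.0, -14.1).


dx=-28.9, dy=4.9
d^2 = (-28.9)^2 + 4.9^2 = 859.22
d = sqrt(859.22) = 29.3125

29.3125


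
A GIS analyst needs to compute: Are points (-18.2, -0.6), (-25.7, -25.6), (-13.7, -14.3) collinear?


Cross product: ((-25.7)-(-18.2))*((-14.3)-(-0.6)) - ((-25.6)-(-0.6))*((-13.7)-(-18.2))
= 215.25

No, not collinear


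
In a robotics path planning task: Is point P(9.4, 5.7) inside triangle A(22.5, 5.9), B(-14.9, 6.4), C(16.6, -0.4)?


Cross products: AB x AP = 14.03, BC x BP = 143.19, CA x CP = 81.35
All same sign? yes

Yes, inside


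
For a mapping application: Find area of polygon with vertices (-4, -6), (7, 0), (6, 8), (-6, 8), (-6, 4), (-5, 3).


Shoelace sum: ((-4)*0 - 7*(-6)) + (7*8 - 6*0) + (6*8 - (-6)*8) + ((-6)*4 - (-6)*8) + ((-6)*3 - (-5)*4) + ((-5)*(-6) - (-4)*3)
= 262
Area = |262|/2 = 131

131


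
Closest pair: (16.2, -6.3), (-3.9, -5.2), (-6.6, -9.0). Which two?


d(P0,P1) = 20.1301, d(P0,P2) = 22.9593, d(P1,P2) = 4.6615
Closest: P1 and P2

Closest pair: (-3.9, -5.2) and (-6.6, -9.0), distance = 4.6615


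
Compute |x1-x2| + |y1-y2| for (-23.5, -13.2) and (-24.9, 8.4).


|(-23.5)-(-24.9)| + |(-13.2)-8.4| = 1.4 + 21.6 = 23

23


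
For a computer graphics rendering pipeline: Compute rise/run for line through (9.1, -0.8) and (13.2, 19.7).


slope = (y2-y1)/(x2-x1) = (19.7-(-0.8))/(13.2-9.1) = 20.5/4.1 = 5

5


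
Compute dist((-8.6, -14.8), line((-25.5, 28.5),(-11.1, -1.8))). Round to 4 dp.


|cross product| = 111.45
|line direction| = sqrt(1125.45) = 33.5477
Distance = 111.45/sqrt(1125.45) = 3.3221

3.3221


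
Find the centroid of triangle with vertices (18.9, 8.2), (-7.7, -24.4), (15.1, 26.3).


Centroid = ((x_A+x_B+x_C)/3, (y_A+y_B+y_C)/3)
= ((18.9+(-7.7)+15.1)/3, (8.2+(-24.4)+26.3)/3)
= (8.7667, 3.3667)

(8.7667, 3.3667)


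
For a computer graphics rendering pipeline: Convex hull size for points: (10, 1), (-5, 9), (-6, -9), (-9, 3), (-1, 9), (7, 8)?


Convex hull vertices (CCW): (-9, 3), (-6, -9), (10, 1), (7, 8), (-1, 9), (-5, 9)
Count = 6

6


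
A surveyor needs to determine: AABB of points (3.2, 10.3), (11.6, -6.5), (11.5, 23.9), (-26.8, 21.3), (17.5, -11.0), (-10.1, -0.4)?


x range: [-26.8, 17.5]
y range: [-11, 23.9]
Bounding box: (-26.8,-11) to (17.5,23.9)

(-26.8,-11) to (17.5,23.9)


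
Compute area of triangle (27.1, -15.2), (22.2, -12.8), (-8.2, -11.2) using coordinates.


Area = |x_A(y_B-y_C) + x_B(y_C-y_A) + x_C(y_A-y_B)|/2
= |(-43.36) + 88.8 + 19.68|/2
= 65.12/2 = 32.56

32.56


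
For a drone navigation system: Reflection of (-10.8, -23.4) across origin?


Reflection over origin: (x,y) -> (-x,-y)
(-10.8, -23.4) -> (10.8, 23.4)

(10.8, 23.4)


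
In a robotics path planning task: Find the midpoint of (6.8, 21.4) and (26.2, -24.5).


M = ((6.8+26.2)/2, (21.4+(-24.5))/2)
= (16.5, -1.55)

(16.5, -1.55)


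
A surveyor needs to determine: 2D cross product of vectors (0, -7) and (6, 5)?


u x v = u_x*v_y - u_y*v_x = 0*5 - (-7)*6
= 0 - (-42) = 42

42


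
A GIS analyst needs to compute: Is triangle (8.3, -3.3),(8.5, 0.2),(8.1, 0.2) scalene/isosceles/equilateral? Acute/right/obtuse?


Side lengths squared: AB^2=12.29, BC^2=0.16, CA^2=12.29
Sorted: [0.16, 12.29, 12.29]
By sides: Isosceles, By angles: Acute

Isosceles, Acute


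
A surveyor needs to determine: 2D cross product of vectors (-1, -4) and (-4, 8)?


u x v = u_x*v_y - u_y*v_x = (-1)*8 - (-4)*(-4)
= (-8) - 16 = -24

-24


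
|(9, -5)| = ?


|u| = sqrt(9^2 + (-5)^2) = sqrt(106) = 10.2956

10.2956


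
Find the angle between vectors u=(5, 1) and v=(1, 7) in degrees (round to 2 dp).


u.v = 12, |u| = sqrt(26) = 5.099, |v| = sqrt(50) = 7.0711
cos(theta) = u.v/(|u||v|) = 12/sqrt(1300) = 0.33282
theta = acos(0.33282) = 70.56 degrees

70.56 degrees


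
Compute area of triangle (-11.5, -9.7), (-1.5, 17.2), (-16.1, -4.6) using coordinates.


Area = |x_A(y_B-y_C) + x_B(y_C-y_A) + x_C(y_A-y_B)|/2
= |(-250.7) + (-7.65) + 433.09|/2
= 174.74/2 = 87.37

87.37


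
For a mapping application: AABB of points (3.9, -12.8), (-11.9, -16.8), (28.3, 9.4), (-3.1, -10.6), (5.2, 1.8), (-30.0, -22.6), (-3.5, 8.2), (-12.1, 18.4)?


x range: [-30, 28.3]
y range: [-22.6, 18.4]
Bounding box: (-30,-22.6) to (28.3,18.4)

(-30,-22.6) to (28.3,18.4)


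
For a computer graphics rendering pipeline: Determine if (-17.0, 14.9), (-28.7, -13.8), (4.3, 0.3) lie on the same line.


Cross product: ((-28.7)-(-17))*(0.3-14.9) - ((-13.8)-14.9)*(4.3-(-17))
= 782.13

No, not collinear


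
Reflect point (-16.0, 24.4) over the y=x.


Reflection over y=x: (x,y) -> (y,x)
(-16, 24.4) -> (24.4, -16)

(24.4, -16)


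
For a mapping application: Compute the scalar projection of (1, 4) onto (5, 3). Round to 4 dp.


u.v = 17, |v| = sqrt(34) = 5.831
Scalar projection = u.v / |v| = 17 / sqrt(34) = 2.9155

2.9155


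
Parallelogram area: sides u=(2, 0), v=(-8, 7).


|u x v| = |2*7 - 0*(-8)|
= |14 - 0| = 14

14


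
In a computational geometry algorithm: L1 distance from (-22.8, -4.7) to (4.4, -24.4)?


|(-22.8)-4.4| + |(-4.7)-(-24.4)| = 27.2 + 19.7 = 46.9

46.9


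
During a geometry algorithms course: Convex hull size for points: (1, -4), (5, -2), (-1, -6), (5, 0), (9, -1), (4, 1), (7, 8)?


Convex hull vertices (CCW): (-1, -6), (9, -1), (7, 8)
Count = 3

3


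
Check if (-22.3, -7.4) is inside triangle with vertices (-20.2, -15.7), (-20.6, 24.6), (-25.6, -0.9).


Cross products: AB x AP = 81.31, BC x BP = 116.65, CA x CP = 13.74
All same sign? yes

Yes, inside


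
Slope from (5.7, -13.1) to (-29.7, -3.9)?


slope = (y2-y1)/(x2-x1) = ((-3.9)-(-13.1))/((-29.7)-5.7) = 9.2/(-35.4) = -0.2599

-0.2599


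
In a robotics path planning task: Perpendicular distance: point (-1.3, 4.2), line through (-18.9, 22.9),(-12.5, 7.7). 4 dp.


|cross product| = 147.84
|line direction| = sqrt(272) = 16.4924
Distance = 147.84/sqrt(272) = 8.9641

8.9641


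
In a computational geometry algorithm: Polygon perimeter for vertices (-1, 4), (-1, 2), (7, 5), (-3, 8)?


Sides: (-1, 4)->(-1, 2): sqrt(4) = 2, (-1, 2)->(7, 5): sqrt(73) = 8.544004, (7, 5)->(-3, 8): sqrt(109) = 10.440307, (-3, 8)->(-1, 4): sqrt(20) = 4.472136
Sum = 25.456447
Perimeter = 25.4564

25.4564


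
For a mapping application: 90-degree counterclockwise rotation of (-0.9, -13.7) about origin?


90° CCW: (x,y) -> (-y, x)
(-0.9,-13.7) -> (13.7, -0.9)

(13.7, -0.9)


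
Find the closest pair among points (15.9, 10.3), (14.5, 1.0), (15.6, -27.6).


d(P0,P1) = 9.4048, d(P0,P2) = 37.9012, d(P1,P2) = 28.6211
Closest: P0 and P1

Closest pair: (15.9, 10.3) and (14.5, 1.0), distance = 9.4048


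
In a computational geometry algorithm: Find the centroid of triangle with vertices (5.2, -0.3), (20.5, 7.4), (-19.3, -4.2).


Centroid = ((x_A+x_B+x_C)/3, (y_A+y_B+y_C)/3)
= ((5.2+20.5+(-19.3))/3, ((-0.3)+7.4+(-4.2))/3)
= (2.1333, 0.9667)

(2.1333, 0.9667)


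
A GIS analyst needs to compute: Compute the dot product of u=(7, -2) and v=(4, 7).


u . v = u_x*v_x + u_y*v_y = 7*4 + (-2)*7
= 28 + (-14) = 14

14


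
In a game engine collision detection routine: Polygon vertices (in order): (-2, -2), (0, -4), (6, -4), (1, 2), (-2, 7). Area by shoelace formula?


Shoelace sum: ((-2)*(-4) - 0*(-2)) + (0*(-4) - 6*(-4)) + (6*2 - 1*(-4)) + (1*7 - (-2)*2) + ((-2)*(-2) - (-2)*7)
= 77
Area = |77|/2 = 38.5

38.5


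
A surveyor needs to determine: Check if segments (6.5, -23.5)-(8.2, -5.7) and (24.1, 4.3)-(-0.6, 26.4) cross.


Cross products: d1=1075.62, d2=598.39, d3=-266.02, d4=211.21
d1*d2 < 0 and d3*d4 < 0? no

No, they don't intersect


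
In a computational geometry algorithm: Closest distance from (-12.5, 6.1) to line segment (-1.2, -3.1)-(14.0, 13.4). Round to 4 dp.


Project P onto AB: t = 0 (clamped to [0,1])
Closest point on segment: (-1.2, -3.1)
Distance: 14.5715

14.5715


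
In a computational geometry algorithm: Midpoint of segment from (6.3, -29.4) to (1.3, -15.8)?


M = ((6.3+1.3)/2, ((-29.4)+(-15.8))/2)
= (3.8, -22.6)

(3.8, -22.6)


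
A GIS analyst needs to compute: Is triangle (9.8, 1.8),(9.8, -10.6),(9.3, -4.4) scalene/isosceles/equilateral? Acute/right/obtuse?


Side lengths squared: AB^2=153.76, BC^2=38.69, CA^2=38.69
Sorted: [38.69, 38.69, 153.76]
By sides: Isosceles, By angles: Obtuse

Isosceles, Obtuse


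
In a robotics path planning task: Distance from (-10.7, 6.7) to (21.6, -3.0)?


dx=32.3, dy=-9.7
d^2 = 32.3^2 + (-9.7)^2 = 1137.38
d = sqrt(1137.38) = 33.7251

33.7251


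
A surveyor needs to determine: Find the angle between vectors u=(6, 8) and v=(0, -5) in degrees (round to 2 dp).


u.v = -40, |u| = sqrt(100) = 10, |v| = sqrt(25) = 5
cos(theta) = u.v/(|u||v|) = -40/sqrt(2500) = -0.8
theta = acos(-0.8) = 143.13 degrees

143.13 degrees


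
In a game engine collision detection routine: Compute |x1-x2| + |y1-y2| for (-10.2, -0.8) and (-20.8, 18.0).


|(-10.2)-(-20.8)| + |(-0.8)-18| = 10.6 + 18.8 = 29.4

29.4


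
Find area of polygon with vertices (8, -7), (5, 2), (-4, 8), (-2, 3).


Shoelace sum: (8*2 - 5*(-7)) + (5*8 - (-4)*2) + ((-4)*3 - (-2)*8) + ((-2)*(-7) - 8*3)
= 93
Area = |93|/2 = 46.5

46.5


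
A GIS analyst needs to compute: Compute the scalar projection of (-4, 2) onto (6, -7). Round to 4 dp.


u.v = -38, |v| = sqrt(85) = 9.2195
Scalar projection = u.v / |v| = -38 / sqrt(85) = -4.1217

-4.1217


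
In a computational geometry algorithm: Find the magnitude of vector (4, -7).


|u| = sqrt(4^2 + (-7)^2) = sqrt(65) = 8.0623

8.0623


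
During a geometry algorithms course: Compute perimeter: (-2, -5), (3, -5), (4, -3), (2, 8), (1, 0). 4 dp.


Sides: (-2, -5)->(3, -5): sqrt(25) = 5, (3, -5)->(4, -3): sqrt(5) = 2.236068, (4, -3)->(2, 8): sqrt(125) = 11.18034, (2, 8)->(1, 0): sqrt(65) = 8.062258, (1, 0)->(-2, -5): sqrt(34) = 5.830952
Sum = 32.309618
Perimeter = 32.3096

32.3096


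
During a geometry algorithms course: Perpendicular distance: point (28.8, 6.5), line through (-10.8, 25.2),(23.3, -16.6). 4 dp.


|cross product| = 1017.61
|line direction| = sqrt(2910.05) = 53.9449
Distance = 1017.61/sqrt(2910.05) = 18.8639

18.8639


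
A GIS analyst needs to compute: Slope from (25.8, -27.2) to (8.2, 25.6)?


slope = (y2-y1)/(x2-x1) = (25.6-(-27.2))/(8.2-25.8) = 52.8/(-17.6) = -3

-3


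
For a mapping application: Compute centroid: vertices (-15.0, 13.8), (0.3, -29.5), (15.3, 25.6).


Centroid = ((x_A+x_B+x_C)/3, (y_A+y_B+y_C)/3)
= (((-15)+0.3+15.3)/3, (13.8+(-29.5)+25.6)/3)
= (0.2, 3.3)

(0.2, 3.3)


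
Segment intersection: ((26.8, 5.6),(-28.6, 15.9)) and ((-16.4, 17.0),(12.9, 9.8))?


Cross products: d1=-22.98, d2=-120.07, d3=-186.6, d4=-89.51
d1*d2 < 0 and d3*d4 < 0? no

No, they don't intersect


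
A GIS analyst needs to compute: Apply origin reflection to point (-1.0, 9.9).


Reflection over origin: (x,y) -> (-x,-y)
(-1, 9.9) -> (1, -9.9)

(1, -9.9)


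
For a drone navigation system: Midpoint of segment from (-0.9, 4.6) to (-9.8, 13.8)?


M = (((-0.9)+(-9.8))/2, (4.6+13.8)/2)
= (-5.35, 9.2)

(-5.35, 9.2)


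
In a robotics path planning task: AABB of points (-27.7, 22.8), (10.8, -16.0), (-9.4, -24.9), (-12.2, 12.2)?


x range: [-27.7, 10.8]
y range: [-24.9, 22.8]
Bounding box: (-27.7,-24.9) to (10.8,22.8)

(-27.7,-24.9) to (10.8,22.8)


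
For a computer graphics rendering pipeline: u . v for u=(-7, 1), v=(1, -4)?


u . v = u_x*v_x + u_y*v_y = (-7)*1 + 1*(-4)
= (-7) + (-4) = -11

-11


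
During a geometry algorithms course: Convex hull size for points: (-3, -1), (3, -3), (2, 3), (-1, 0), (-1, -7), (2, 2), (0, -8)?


Convex hull vertices (CCW): (-3, -1), (-1, -7), (0, -8), (3, -3), (2, 3)
Count = 5

5


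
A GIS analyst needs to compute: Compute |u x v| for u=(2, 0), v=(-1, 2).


|u x v| = |2*2 - 0*(-1)|
= |4 - 0| = 4

4


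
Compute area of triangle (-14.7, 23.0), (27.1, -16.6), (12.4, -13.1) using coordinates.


Area = |x_A(y_B-y_C) + x_B(y_C-y_A) + x_C(y_A-y_B)|/2
= |51.45 + (-978.31) + 491.04|/2
= 435.82/2 = 217.91

217.91


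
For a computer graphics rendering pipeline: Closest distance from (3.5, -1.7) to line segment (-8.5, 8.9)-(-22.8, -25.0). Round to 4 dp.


Project P onto AB: t = 0.1387 (clamped to [0,1])
Closest point on segment: (-10.4832, 4.1985)
Distance: 15.1764

15.1764


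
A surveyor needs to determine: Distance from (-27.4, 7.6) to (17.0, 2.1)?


dx=44.4, dy=-5.5
d^2 = 44.4^2 + (-5.5)^2 = 2001.61
d = sqrt(2001.61) = 44.7394

44.7394


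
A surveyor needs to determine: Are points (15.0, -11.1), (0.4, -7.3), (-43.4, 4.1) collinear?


Cross product: (0.4-15)*(4.1-(-11.1)) - ((-7.3)-(-11.1))*((-43.4)-15)
= 0

Yes, collinear


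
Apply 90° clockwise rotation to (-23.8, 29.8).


90° CW: (x,y) -> (y, -x)
(-23.8,29.8) -> (29.8, 23.8)

(29.8, 23.8)


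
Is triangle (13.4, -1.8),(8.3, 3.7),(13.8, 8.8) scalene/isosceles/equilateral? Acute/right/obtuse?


Side lengths squared: AB^2=56.26, BC^2=56.26, CA^2=112.52
Sorted: [56.26, 56.26, 112.52]
By sides: Isosceles, By angles: Right

Isosceles, Right


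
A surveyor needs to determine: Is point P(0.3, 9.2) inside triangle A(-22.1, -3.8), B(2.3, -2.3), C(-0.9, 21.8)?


Cross products: AB x AP = 283.6, BC x BP = 11.4, CA x CP = 297.84
All same sign? yes

Yes, inside


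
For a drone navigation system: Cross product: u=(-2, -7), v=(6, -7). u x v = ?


u x v = u_x*v_y - u_y*v_x = (-2)*(-7) - (-7)*6
= 14 - (-42) = 56

56


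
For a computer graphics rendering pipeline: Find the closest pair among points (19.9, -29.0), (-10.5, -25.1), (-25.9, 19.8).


d(P0,P1) = 30.6491, d(P0,P2) = 66.9259, d(P1,P2) = 47.4676
Closest: P0 and P1

Closest pair: (19.9, -29.0) and (-10.5, -25.1), distance = 30.6491


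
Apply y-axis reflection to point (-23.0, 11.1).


Reflection over y-axis: (x,y) -> (-x,y)
(-23, 11.1) -> (23, 11.1)

(23, 11.1)


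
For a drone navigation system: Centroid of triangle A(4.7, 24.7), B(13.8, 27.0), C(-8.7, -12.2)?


Centroid = ((x_A+x_B+x_C)/3, (y_A+y_B+y_C)/3)
= ((4.7+13.8+(-8.7))/3, (24.7+27+(-12.2))/3)
= (3.2667, 13.1667)

(3.2667, 13.1667)


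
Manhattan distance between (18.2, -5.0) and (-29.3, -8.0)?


|18.2-(-29.3)| + |(-5)-(-8)| = 47.5 + 3 = 50.5

50.5


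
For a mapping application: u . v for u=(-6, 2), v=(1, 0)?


u . v = u_x*v_x + u_y*v_y = (-6)*1 + 2*0
= (-6) + 0 = -6

-6


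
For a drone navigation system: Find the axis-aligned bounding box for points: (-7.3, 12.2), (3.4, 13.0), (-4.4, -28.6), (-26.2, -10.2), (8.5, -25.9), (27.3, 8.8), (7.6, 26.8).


x range: [-26.2, 27.3]
y range: [-28.6, 26.8]
Bounding box: (-26.2,-28.6) to (27.3,26.8)

(-26.2,-28.6) to (27.3,26.8)


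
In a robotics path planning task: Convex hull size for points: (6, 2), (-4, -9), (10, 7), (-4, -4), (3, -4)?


Convex hull vertices (CCW): (-4, -9), (3, -4), (10, 7), (-4, -4)
Count = 4

4


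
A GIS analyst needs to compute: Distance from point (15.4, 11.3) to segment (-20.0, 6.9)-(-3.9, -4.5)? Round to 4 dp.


Project P onto AB: t = 1 (clamped to [0,1])
Closest point on segment: (-3.9, -4.5)
Distance: 24.9425

24.9425


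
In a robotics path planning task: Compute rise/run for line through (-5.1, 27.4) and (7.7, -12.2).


slope = (y2-y1)/(x2-x1) = ((-12.2)-27.4)/(7.7-(-5.1)) = (-39.6)/12.8 = -3.0938

-3.0938


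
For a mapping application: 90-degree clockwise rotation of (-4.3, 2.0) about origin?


90° CW: (x,y) -> (y, -x)
(-4.3,2) -> (2, 4.3)

(2, 4.3)


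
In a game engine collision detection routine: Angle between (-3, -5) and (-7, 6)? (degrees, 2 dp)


u.v = -9, |u| = sqrt(34) = 5.831, |v| = sqrt(85) = 9.2195
cos(theta) = u.v/(|u||v|) = -9/sqrt(2890) = -0.167415
theta = acos(-0.167415) = 99.64 degrees

99.64 degrees


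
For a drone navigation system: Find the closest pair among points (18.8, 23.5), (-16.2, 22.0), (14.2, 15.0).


d(P0,P1) = 35.0321, d(P0,P2) = 9.6649, d(P1,P2) = 31.1955
Closest: P0 and P2

Closest pair: (18.8, 23.5) and (14.2, 15.0), distance = 9.6649


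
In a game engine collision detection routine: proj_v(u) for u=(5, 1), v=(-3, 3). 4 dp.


u.v = -12, |v| = sqrt(18) = 4.2426
Scalar projection = u.v / |v| = -12 / sqrt(18) = -2.8284

-2.8284


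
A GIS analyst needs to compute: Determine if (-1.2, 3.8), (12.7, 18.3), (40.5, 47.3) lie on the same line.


Cross product: (12.7-(-1.2))*(47.3-3.8) - (18.3-3.8)*(40.5-(-1.2))
= 0

Yes, collinear


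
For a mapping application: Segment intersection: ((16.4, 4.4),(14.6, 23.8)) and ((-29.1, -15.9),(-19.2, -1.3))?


Cross products: d1=-463.33, d2=-244.99, d3=919.24, d4=700.9
d1*d2 < 0 and d3*d4 < 0? no

No, they don't intersect


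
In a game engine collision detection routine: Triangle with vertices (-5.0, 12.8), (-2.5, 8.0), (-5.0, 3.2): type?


Side lengths squared: AB^2=29.29, BC^2=29.29, CA^2=92.16
Sorted: [29.29, 29.29, 92.16]
By sides: Isosceles, By angles: Obtuse

Isosceles, Obtuse


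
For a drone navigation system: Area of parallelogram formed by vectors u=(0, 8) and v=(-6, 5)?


|u x v| = |0*5 - 8*(-6)|
= |0 - (-48)| = 48

48


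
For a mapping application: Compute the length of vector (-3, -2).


|u| = sqrt((-3)^2 + (-2)^2) = sqrt(13) = 3.6056

3.6056


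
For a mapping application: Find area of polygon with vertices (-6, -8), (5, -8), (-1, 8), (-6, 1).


Shoelace sum: ((-6)*(-8) - 5*(-8)) + (5*8 - (-1)*(-8)) + ((-1)*1 - (-6)*8) + ((-6)*(-8) - (-6)*1)
= 221
Area = |221|/2 = 110.5

110.5


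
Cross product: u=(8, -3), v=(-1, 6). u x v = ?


u x v = u_x*v_y - u_y*v_x = 8*6 - (-3)*(-1)
= 48 - 3 = 45

45


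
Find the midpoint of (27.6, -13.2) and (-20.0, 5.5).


M = ((27.6+(-20))/2, ((-13.2)+5.5)/2)
= (3.8, -3.85)

(3.8, -3.85)


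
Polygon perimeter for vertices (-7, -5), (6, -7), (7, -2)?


Sides: (-7, -5)->(6, -7): sqrt(173) = 13.152946, (6, -7)->(7, -2): sqrt(26) = 5.09902, (7, -2)->(-7, -5): sqrt(205) = 14.317821
Sum = 32.569787
Perimeter = 32.5698

32.5698


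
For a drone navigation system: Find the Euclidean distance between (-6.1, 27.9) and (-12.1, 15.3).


dx=-6, dy=-12.6
d^2 = (-6)^2 + (-12.6)^2 = 194.76
d = sqrt(194.76) = 13.9556

13.9556


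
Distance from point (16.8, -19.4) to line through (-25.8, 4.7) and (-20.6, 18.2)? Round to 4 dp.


|cross product| = 700.42
|line direction| = sqrt(209.29) = 14.4669
Distance = 700.42/sqrt(209.29) = 48.4155

48.4155


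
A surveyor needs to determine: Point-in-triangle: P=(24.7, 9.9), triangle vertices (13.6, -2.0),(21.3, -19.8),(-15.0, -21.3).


Cross products: AB x AP = 289.21, BC x BP = -1073.01, CA x CP = 126.11
All same sign? no

No, outside


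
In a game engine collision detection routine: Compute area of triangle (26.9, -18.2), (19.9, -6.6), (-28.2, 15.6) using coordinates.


Area = |x_A(y_B-y_C) + x_B(y_C-y_A) + x_C(y_A-y_B)|/2
= |(-597.18) + 672.62 + 327.12|/2
= 402.56/2 = 201.28

201.28


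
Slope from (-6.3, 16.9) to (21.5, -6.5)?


slope = (y2-y1)/(x2-x1) = ((-6.5)-16.9)/(21.5-(-6.3)) = (-23.4)/27.8 = -0.8417

-0.8417


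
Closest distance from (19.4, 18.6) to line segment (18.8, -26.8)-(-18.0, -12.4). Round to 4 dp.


Project P onto AB: t = 0.4045 (clamped to [0,1])
Closest point on segment: (3.9141, -20.9751)
Distance: 42.4971

42.4971


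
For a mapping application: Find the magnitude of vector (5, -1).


|u| = sqrt(5^2 + (-1)^2) = sqrt(26) = 5.099

5.099


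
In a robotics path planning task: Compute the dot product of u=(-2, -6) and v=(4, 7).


u . v = u_x*v_x + u_y*v_y = (-2)*4 + (-6)*7
= (-8) + (-42) = -50

-50


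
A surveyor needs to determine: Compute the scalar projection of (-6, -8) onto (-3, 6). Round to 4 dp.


u.v = -30, |v| = sqrt(45) = 6.7082
Scalar projection = u.v / |v| = -30 / sqrt(45) = -4.4721

-4.4721


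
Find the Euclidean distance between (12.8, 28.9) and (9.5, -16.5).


dx=-3.3, dy=-45.4
d^2 = (-3.3)^2 + (-45.4)^2 = 2072.05
d = sqrt(2072.05) = 45.5198

45.5198


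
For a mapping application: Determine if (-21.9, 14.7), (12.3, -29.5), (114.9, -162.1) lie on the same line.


Cross product: (12.3-(-21.9))*((-162.1)-14.7) - ((-29.5)-14.7)*(114.9-(-21.9))
= 0

Yes, collinear


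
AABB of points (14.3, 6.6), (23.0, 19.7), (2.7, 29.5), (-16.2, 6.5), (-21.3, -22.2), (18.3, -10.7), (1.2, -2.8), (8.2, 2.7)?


x range: [-21.3, 23]
y range: [-22.2, 29.5]
Bounding box: (-21.3,-22.2) to (23,29.5)

(-21.3,-22.2) to (23,29.5)


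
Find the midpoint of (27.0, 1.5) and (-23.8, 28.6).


M = ((27+(-23.8))/2, (1.5+28.6)/2)
= (1.6, 15.05)

(1.6, 15.05)


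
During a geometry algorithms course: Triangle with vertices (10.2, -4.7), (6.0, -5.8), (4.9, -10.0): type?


Side lengths squared: AB^2=18.85, BC^2=18.85, CA^2=56.18
Sorted: [18.85, 18.85, 56.18]
By sides: Isosceles, By angles: Obtuse

Isosceles, Obtuse


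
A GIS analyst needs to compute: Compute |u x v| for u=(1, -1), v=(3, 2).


|u x v| = |1*2 - (-1)*3|
= |2 - (-3)| = 5

5


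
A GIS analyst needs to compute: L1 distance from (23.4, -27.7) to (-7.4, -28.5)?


|23.4-(-7.4)| + |(-27.7)-(-28.5)| = 30.8 + 0.8 = 31.6

31.6


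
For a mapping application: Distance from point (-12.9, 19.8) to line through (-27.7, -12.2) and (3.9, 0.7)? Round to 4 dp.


|cross product| = 820.28
|line direction| = sqrt(1164.97) = 34.1317
Distance = 820.28/sqrt(1164.97) = 24.0328

24.0328


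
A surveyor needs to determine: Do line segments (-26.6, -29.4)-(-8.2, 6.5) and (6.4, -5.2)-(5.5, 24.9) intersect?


Cross products: d1=1015.08, d2=428.93, d3=-739.42, d4=-153.27
d1*d2 < 0 and d3*d4 < 0? no

No, they don't intersect


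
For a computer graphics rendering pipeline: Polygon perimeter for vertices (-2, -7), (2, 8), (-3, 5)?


Sides: (-2, -7)->(2, 8): sqrt(241) = 15.524175, (2, 8)->(-3, 5): sqrt(34) = 5.830952, (-3, 5)->(-2, -7): sqrt(145) = 12.041595
Sum = 33.396722
Perimeter = 33.3967

33.3967


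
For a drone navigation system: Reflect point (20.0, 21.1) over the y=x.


Reflection over y=x: (x,y) -> (y,x)
(20, 21.1) -> (21.1, 20)

(21.1, 20)


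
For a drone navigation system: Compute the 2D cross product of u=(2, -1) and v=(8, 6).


u x v = u_x*v_y - u_y*v_x = 2*6 - (-1)*8
= 12 - (-8) = 20

20


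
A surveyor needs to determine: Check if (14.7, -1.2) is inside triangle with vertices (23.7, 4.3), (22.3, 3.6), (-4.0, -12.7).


Cross products: AB x AP = 1.4, BC x BP = 2.36, CA x CP = 0.65
All same sign? yes

Yes, inside


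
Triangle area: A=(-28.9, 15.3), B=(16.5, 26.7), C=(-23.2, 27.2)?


Area = |x_A(y_B-y_C) + x_B(y_C-y_A) + x_C(y_A-y_B)|/2
= |14.45 + 196.35 + 264.48|/2
= 475.28/2 = 237.64

237.64


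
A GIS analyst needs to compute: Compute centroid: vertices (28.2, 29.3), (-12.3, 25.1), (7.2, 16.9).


Centroid = ((x_A+x_B+x_C)/3, (y_A+y_B+y_C)/3)
= ((28.2+(-12.3)+7.2)/3, (29.3+25.1+16.9)/3)
= (7.7, 23.7667)

(7.7, 23.7667)


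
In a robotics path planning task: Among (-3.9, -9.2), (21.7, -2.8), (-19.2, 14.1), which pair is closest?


d(P0,P1) = 26.3879, d(P0,P2) = 27.8744, d(P1,P2) = 44.254
Closest: P0 and P1

Closest pair: (-3.9, -9.2) and (21.7, -2.8), distance = 26.3879


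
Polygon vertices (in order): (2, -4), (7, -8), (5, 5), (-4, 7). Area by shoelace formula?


Shoelace sum: (2*(-8) - 7*(-4)) + (7*5 - 5*(-8)) + (5*7 - (-4)*5) + ((-4)*(-4) - 2*7)
= 144
Area = |144|/2 = 72

72


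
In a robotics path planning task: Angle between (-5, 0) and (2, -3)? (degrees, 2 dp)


u.v = -10, |u| = sqrt(25) = 5, |v| = sqrt(13) = 3.6056
cos(theta) = u.v/(|u||v|) = -10/sqrt(325) = -0.5547
theta = acos(-0.5547) = 123.69 degrees

123.69 degrees


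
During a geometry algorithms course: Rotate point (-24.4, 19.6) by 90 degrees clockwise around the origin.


90° CW: (x,y) -> (y, -x)
(-24.4,19.6) -> (19.6, 24.4)

(19.6, 24.4)


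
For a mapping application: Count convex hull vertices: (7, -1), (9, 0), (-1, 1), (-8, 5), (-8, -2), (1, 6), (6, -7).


Convex hull vertices (CCW): (-8, -2), (6, -7), (9, 0), (1, 6), (-8, 5)
Count = 5

5


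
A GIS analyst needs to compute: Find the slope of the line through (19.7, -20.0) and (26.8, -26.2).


slope = (y2-y1)/(x2-x1) = ((-26.2)-(-20))/(26.8-19.7) = (-6.2)/7.1 = -0.8732

-0.8732


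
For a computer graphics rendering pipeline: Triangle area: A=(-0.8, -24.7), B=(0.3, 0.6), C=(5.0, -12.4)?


Area = |x_A(y_B-y_C) + x_B(y_C-y_A) + x_C(y_A-y_B)|/2
= |(-10.4) + 3.69 + (-126.5)|/2
= 133.21/2 = 66.605

66.605


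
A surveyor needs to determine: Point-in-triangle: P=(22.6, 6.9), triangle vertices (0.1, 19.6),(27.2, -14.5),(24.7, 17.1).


Cross products: AB x AP = 423.08, BC x BP = 91.86, CA x CP = 256.17
All same sign? yes

Yes, inside


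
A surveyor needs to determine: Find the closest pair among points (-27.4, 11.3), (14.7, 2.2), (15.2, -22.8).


d(P0,P1) = 43.0723, d(P0,P2) = 54.5671, d(P1,P2) = 25.005
Closest: P1 and P2

Closest pair: (14.7, 2.2) and (15.2, -22.8), distance = 25.005


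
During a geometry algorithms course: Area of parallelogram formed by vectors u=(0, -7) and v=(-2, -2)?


|u x v| = |0*(-2) - (-7)*(-2)|
= |0 - 14| = 14

14


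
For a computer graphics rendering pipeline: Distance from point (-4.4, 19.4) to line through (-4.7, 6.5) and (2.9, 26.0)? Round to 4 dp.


|cross product| = 92.19
|line direction| = sqrt(438.01) = 20.9287
Distance = 92.19/sqrt(438.01) = 4.405

4.405


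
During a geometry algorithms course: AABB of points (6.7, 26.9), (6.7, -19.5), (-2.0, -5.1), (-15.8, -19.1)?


x range: [-15.8, 6.7]
y range: [-19.5, 26.9]
Bounding box: (-15.8,-19.5) to (6.7,26.9)

(-15.8,-19.5) to (6.7,26.9)


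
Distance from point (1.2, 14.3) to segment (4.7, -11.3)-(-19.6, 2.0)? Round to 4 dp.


Project P onto AB: t = 0.5545 (clamped to [0,1])
Closest point on segment: (-8.7749, -3.9248)
Distance: 20.776

20.776


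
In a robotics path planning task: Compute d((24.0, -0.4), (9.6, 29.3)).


dx=-14.4, dy=29.7
d^2 = (-14.4)^2 + 29.7^2 = 1089.45
d = sqrt(1089.45) = 33.0068

33.0068


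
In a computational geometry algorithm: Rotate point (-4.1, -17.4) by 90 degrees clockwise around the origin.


90° CW: (x,y) -> (y, -x)
(-4.1,-17.4) -> (-17.4, 4.1)

(-17.4, 4.1)


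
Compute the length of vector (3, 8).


|u| = sqrt(3^2 + 8^2) = sqrt(73) = 8.544

8.544


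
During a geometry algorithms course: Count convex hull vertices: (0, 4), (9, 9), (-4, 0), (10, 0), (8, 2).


Convex hull vertices (CCW): (-4, 0), (10, 0), (9, 9), (0, 4)
Count = 4

4


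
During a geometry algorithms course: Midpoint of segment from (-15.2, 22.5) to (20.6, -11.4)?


M = (((-15.2)+20.6)/2, (22.5+(-11.4))/2)
= (2.7, 5.55)

(2.7, 5.55)


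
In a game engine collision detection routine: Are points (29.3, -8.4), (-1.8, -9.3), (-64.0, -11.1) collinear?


Cross product: ((-1.8)-29.3)*((-11.1)-(-8.4)) - ((-9.3)-(-8.4))*((-64)-29.3)
= 0

Yes, collinear


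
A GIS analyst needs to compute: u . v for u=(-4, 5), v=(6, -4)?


u . v = u_x*v_x + u_y*v_y = (-4)*6 + 5*(-4)
= (-24) + (-20) = -44

-44


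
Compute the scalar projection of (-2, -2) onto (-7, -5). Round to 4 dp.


u.v = 24, |v| = sqrt(74) = 8.6023
Scalar projection = u.v / |v| = 24 / sqrt(74) = 2.7899

2.7899


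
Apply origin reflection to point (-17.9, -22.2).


Reflection over origin: (x,y) -> (-x,-y)
(-17.9, -22.2) -> (17.9, 22.2)

(17.9, 22.2)


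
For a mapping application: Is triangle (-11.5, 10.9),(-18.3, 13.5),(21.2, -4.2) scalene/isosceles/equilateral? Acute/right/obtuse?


Side lengths squared: AB^2=53, BC^2=1873.54, CA^2=1297.3
Sorted: [53, 1297.3, 1873.54]
By sides: Scalene, By angles: Obtuse

Scalene, Obtuse


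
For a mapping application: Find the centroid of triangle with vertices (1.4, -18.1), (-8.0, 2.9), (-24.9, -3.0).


Centroid = ((x_A+x_B+x_C)/3, (y_A+y_B+y_C)/3)
= ((1.4+(-8)+(-24.9))/3, ((-18.1)+2.9+(-3))/3)
= (-10.5, -6.0667)

(-10.5, -6.0667)


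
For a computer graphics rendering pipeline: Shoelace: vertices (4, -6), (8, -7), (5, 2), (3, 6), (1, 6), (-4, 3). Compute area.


Shoelace sum: (4*(-7) - 8*(-6)) + (8*2 - 5*(-7)) + (5*6 - 3*2) + (3*6 - 1*6) + (1*3 - (-4)*6) + ((-4)*(-6) - 4*3)
= 146
Area = |146|/2 = 73

73


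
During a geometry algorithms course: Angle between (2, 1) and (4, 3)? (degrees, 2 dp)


u.v = 11, |u| = sqrt(5) = 2.2361, |v| = sqrt(25) = 5
cos(theta) = u.v/(|u||v|) = 11/sqrt(125) = 0.98387
theta = acos(0.98387) = 10.3 degrees

10.3 degrees


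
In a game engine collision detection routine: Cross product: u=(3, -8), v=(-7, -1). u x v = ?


u x v = u_x*v_y - u_y*v_x = 3*(-1) - (-8)*(-7)
= (-3) - 56 = -59

-59


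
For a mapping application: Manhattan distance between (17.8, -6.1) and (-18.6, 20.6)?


|17.8-(-18.6)| + |(-6.1)-20.6| = 36.4 + 26.7 = 63.1

63.1


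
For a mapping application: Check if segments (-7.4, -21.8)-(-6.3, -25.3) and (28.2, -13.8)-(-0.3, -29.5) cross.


Cross products: d1=-330.92, d2=-213.9, d3=133.4, d4=16.38
d1*d2 < 0 and d3*d4 < 0? no

No, they don't intersect


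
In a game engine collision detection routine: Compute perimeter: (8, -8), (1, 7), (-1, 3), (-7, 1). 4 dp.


Sides: (8, -8)->(1, 7): sqrt(274) = 16.552945, (1, 7)->(-1, 3): sqrt(20) = 4.472136, (-1, 3)->(-7, 1): sqrt(40) = 6.324555, (-7, 1)->(8, -8): sqrt(306) = 17.492856
Sum = 44.842492
Perimeter = 44.8425

44.8425


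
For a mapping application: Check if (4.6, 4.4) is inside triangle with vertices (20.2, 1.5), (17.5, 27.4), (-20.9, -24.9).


Cross products: AB x AP = 396.21, BC x BP = 208.53, CA x CP = 531.03
All same sign? yes

Yes, inside


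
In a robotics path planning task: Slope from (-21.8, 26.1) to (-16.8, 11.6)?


slope = (y2-y1)/(x2-x1) = (11.6-26.1)/((-16.8)-(-21.8)) = (-14.5)/5 = -2.9

-2.9


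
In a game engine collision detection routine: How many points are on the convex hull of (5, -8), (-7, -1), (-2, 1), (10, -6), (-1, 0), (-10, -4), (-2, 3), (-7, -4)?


Convex hull vertices (CCW): (-10, -4), (5, -8), (10, -6), (-2, 3), (-7, -1)
Count = 5

5


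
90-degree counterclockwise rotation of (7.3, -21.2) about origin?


90° CCW: (x,y) -> (-y, x)
(7.3,-21.2) -> (21.2, 7.3)

(21.2, 7.3)


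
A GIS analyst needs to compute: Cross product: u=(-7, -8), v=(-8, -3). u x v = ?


u x v = u_x*v_y - u_y*v_x = (-7)*(-3) - (-8)*(-8)
= 21 - 64 = -43

-43


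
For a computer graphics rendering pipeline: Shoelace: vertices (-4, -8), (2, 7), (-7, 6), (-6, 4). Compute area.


Shoelace sum: ((-4)*7 - 2*(-8)) + (2*6 - (-7)*7) + ((-7)*4 - (-6)*6) + ((-6)*(-8) - (-4)*4)
= 121
Area = |121|/2 = 60.5

60.5


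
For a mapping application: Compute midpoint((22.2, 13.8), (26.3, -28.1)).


M = ((22.2+26.3)/2, (13.8+(-28.1))/2)
= (24.25, -7.15)

(24.25, -7.15)


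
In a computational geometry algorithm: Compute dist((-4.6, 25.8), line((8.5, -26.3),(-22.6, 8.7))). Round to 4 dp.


|cross product| = 1161.81
|line direction| = sqrt(2192.21) = 46.821
Distance = 1161.81/sqrt(2192.21) = 24.8138

24.8138
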